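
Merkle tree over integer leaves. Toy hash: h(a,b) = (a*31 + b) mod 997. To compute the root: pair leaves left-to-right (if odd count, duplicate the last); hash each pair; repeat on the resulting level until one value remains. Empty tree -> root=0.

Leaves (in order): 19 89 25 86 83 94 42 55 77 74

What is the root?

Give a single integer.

L0: [19, 89, 25, 86, 83, 94, 42, 55, 77, 74]
L1: h(19,89)=(19*31+89)%997=678 h(25,86)=(25*31+86)%997=861 h(83,94)=(83*31+94)%997=673 h(42,55)=(42*31+55)%997=360 h(77,74)=(77*31+74)%997=467 -> [678, 861, 673, 360, 467]
L2: h(678,861)=(678*31+861)%997=942 h(673,360)=(673*31+360)%997=286 h(467,467)=(467*31+467)%997=986 -> [942, 286, 986]
L3: h(942,286)=(942*31+286)%997=575 h(986,986)=(986*31+986)%997=645 -> [575, 645]
L4: h(575,645)=(575*31+645)%997=524 -> [524]

Answer: 524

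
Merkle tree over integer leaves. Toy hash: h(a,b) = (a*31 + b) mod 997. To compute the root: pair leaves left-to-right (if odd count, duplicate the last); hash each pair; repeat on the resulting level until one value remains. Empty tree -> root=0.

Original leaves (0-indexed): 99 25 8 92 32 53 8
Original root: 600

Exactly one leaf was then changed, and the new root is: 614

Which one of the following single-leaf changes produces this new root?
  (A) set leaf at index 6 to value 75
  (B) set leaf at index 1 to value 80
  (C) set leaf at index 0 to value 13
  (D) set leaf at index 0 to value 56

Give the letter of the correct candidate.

Original leaves: [99, 25, 8, 92, 32, 53, 8]
Target new root: 614
Try each candidate change and compute the resulting root:
Candidate A: set leaf[6] = 75 -> leaves = [99, 25, 8, 92, 32, 53, 75]
  L0: [99, 25, 8, 92, 32, 53, 75]
  L1: h(99,25)=(99*31+25)%997=103 h(8,92)=(8*31+92)%997=340 h(32,53)=(32*31+53)%997=48 h(75,75)=(75*31+75)%997=406 -> [103, 340, 48, 406]
  L2: h(103,340)=(103*31+340)%997=542 h(48,406)=(48*31+406)%997=897 -> [542, 897]
  L3: h(542,897)=(542*31+897)%997=750 -> [750]
  root = 750 != target 614
Candidate B: set leaf[1] = 80 -> leaves = [99, 80, 8, 92, 32, 53, 8]
  L0: [99, 80, 8, 92, 32, 53, 8]
  L1: h(99,80)=(99*31+80)%997=158 h(8,92)=(8*31+92)%997=340 h(32,53)=(32*31+53)%997=48 h(8,8)=(8*31+8)%997=256 -> [158, 340, 48, 256]
  L2: h(158,340)=(158*31+340)%997=253 h(48,256)=(48*31+256)%997=747 -> [253, 747]
  L3: h(253,747)=(253*31+747)%997=614 -> [614]
  root = 614 == target 614  ** MATCH **
Candidate C: set leaf[0] = 13 -> leaves = [13, 25, 8, 92, 32, 53, 8]
  L0: [13, 25, 8, 92, 32, 53, 8]
  L1: h(13,25)=(13*31+25)%997=428 h(8,92)=(8*31+92)%997=340 h(32,53)=(32*31+53)%997=48 h(8,8)=(8*31+8)%997=256 -> [428, 340, 48, 256]
  L2: h(428,340)=(428*31+340)%997=647 h(48,256)=(48*31+256)%997=747 -> [647, 747]
  L3: h(647,747)=(647*31+747)%997=864 -> [864]
  root = 864 != target 614
Candidate D: set leaf[0] = 56 -> leaves = [56, 25, 8, 92, 32, 53, 8]
  L0: [56, 25, 8, 92, 32, 53, 8]
  L1: h(56,25)=(56*31+25)%997=764 h(8,92)=(8*31+92)%997=340 h(32,53)=(32*31+53)%997=48 h(8,8)=(8*31+8)%997=256 -> [764, 340, 48, 256]
  L2: h(764,340)=(764*31+340)%997=96 h(48,256)=(48*31+256)%997=747 -> [96, 747]
  L3: h(96,747)=(96*31+747)%997=732 -> [732]
  root = 732 != target 614
Candidate B produces the target root.

Answer: B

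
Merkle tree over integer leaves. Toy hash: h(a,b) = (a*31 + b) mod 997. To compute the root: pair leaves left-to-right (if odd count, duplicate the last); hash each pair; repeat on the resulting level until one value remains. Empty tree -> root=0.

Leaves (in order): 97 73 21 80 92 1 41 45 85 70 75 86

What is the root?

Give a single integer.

L0: [97, 73, 21, 80, 92, 1, 41, 45, 85, 70, 75, 86]
L1: h(97,73)=(97*31+73)%997=89 h(21,80)=(21*31+80)%997=731 h(92,1)=(92*31+1)%997=859 h(41,45)=(41*31+45)%997=319 h(85,70)=(85*31+70)%997=711 h(75,86)=(75*31+86)%997=417 -> [89, 731, 859, 319, 711, 417]
L2: h(89,731)=(89*31+731)%997=499 h(859,319)=(859*31+319)%997=29 h(711,417)=(711*31+417)%997=524 -> [499, 29, 524]
L3: h(499,29)=(499*31+29)%997=543 h(524,524)=(524*31+524)%997=816 -> [543, 816]
L4: h(543,816)=(543*31+816)%997=700 -> [700]

Answer: 700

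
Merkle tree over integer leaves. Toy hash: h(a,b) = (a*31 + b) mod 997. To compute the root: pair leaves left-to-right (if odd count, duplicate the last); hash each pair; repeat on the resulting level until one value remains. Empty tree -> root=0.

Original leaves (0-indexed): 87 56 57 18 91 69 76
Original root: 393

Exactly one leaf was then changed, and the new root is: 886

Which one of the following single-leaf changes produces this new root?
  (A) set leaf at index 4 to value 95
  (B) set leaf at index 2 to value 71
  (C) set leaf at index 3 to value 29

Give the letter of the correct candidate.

Answer: B

Derivation:
Original leaves: [87, 56, 57, 18, 91, 69, 76]
Target new root: 886
Try each candidate change and compute the resulting root:
Candidate A: set leaf[4] = 95 -> leaves = [87, 56, 57, 18, 95, 69, 76]
  L0: [87, 56, 57, 18, 95, 69, 76]
  L1: h(87,56)=(87*31+56)%997=759 h(57,18)=(57*31+18)%997=788 h(95,69)=(95*31+69)%997=23 h(76,76)=(76*31+76)%997=438 -> [759, 788, 23, 438]
  L2: h(759,788)=(759*31+788)%997=389 h(23,438)=(23*31+438)%997=154 -> [389, 154]
  L3: h(389,154)=(389*31+154)%997=249 -> [249]
  root = 249 != target 886
Candidate B: set leaf[2] = 71 -> leaves = [87, 56, 71, 18, 91, 69, 76]
  L0: [87, 56, 71, 18, 91, 69, 76]
  L1: h(87,56)=(87*31+56)%997=759 h(71,18)=(71*31+18)%997=225 h(91,69)=(91*31+69)%997=896 h(76,76)=(76*31+76)%997=438 -> [759, 225, 896, 438]
  L2: h(759,225)=(759*31+225)%997=823 h(896,438)=(896*31+438)%997=298 -> [823, 298]
  L3: h(823,298)=(823*31+298)%997=886 -> [886]
  root = 886 == target 886  ** MATCH **
Candidate C: set leaf[3] = 29 -> leaves = [87, 56, 57, 29, 91, 69, 76]
  L0: [87, 56, 57, 29, 91, 69, 76]
  L1: h(87,56)=(87*31+56)%997=759 h(57,29)=(57*31+29)%997=799 h(91,69)=(91*31+69)%997=896 h(76,76)=(76*31+76)%997=438 -> [759, 799, 896, 438]
  L2: h(759,799)=(759*31+799)%997=400 h(896,438)=(896*31+438)%997=298 -> [400, 298]
  L3: h(400,298)=(400*31+298)%997=734 -> [734]
  root = 734 != target 886
Candidate B produces the target root.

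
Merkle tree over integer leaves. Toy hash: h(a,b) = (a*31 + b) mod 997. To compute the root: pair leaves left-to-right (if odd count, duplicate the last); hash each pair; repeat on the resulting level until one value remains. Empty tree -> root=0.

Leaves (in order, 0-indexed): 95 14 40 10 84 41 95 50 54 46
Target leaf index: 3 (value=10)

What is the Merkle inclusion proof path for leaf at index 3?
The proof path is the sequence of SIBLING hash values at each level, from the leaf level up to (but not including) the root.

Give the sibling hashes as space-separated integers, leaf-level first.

Answer: 40 965 245 578

Derivation:
L0 (leaves): [95, 14, 40, 10, 84, 41, 95, 50, 54, 46], target index=3
L1: h(95,14)=(95*31+14)%997=965 [pair 0] h(40,10)=(40*31+10)%997=253 [pair 1] h(84,41)=(84*31+41)%997=651 [pair 2] h(95,50)=(95*31+50)%997=4 [pair 3] h(54,46)=(54*31+46)%997=723 [pair 4] -> [965, 253, 651, 4, 723]
  Sibling for proof at L0: 40
L2: h(965,253)=(965*31+253)%997=258 [pair 0] h(651,4)=(651*31+4)%997=245 [pair 1] h(723,723)=(723*31+723)%997=205 [pair 2] -> [258, 245, 205]
  Sibling for proof at L1: 965
L3: h(258,245)=(258*31+245)%997=267 [pair 0] h(205,205)=(205*31+205)%997=578 [pair 1] -> [267, 578]
  Sibling for proof at L2: 245
L4: h(267,578)=(267*31+578)%997=879 [pair 0] -> [879]
  Sibling for proof at L3: 578
Root: 879
Proof path (sibling hashes from leaf to root): [40, 965, 245, 578]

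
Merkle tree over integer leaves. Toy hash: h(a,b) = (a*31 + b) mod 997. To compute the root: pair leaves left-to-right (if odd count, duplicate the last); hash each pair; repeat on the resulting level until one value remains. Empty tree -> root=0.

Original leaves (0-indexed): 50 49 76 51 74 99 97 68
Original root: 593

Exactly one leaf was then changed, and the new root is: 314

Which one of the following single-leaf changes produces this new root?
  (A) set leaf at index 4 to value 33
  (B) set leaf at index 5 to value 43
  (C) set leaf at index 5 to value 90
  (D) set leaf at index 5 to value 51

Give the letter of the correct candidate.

Answer: C

Derivation:
Original leaves: [50, 49, 76, 51, 74, 99, 97, 68]
Target new root: 314
Try each candidate change and compute the resulting root:
Candidate A: set leaf[4] = 33 -> leaves = [50, 49, 76, 51, 33, 99, 97, 68]
  L0: [50, 49, 76, 51, 33, 99, 97, 68]
  L1: h(50,49)=(50*31+49)%997=602 h(76,51)=(76*31+51)%997=413 h(33,99)=(33*31+99)%997=125 h(97,68)=(97*31+68)%997=84 -> [602, 413, 125, 84]
  L2: h(602,413)=(602*31+413)%997=132 h(125,84)=(125*31+84)%997=968 -> [132, 968]
  L3: h(132,968)=(132*31+968)%997=75 -> [75]
  root = 75 != target 314
Candidate B: set leaf[5] = 43 -> leaves = [50, 49, 76, 51, 74, 43, 97, 68]
  L0: [50, 49, 76, 51, 74, 43, 97, 68]
  L1: h(50,49)=(50*31+49)%997=602 h(76,51)=(76*31+51)%997=413 h(74,43)=(74*31+43)%997=343 h(97,68)=(97*31+68)%997=84 -> [602, 413, 343, 84]
  L2: h(602,413)=(602*31+413)%997=132 h(343,84)=(343*31+84)%997=747 -> [132, 747]
  L3: h(132,747)=(132*31+747)%997=851 -> [851]
  root = 851 != target 314
Candidate C: set leaf[5] = 90 -> leaves = [50, 49, 76, 51, 74, 90, 97, 68]
  L0: [50, 49, 76, 51, 74, 90, 97, 68]
  L1: h(50,49)=(50*31+49)%997=602 h(76,51)=(76*31+51)%997=413 h(74,90)=(74*31+90)%997=390 h(97,68)=(97*31+68)%997=84 -> [602, 413, 390, 84]
  L2: h(602,413)=(602*31+413)%997=132 h(390,84)=(390*31+84)%997=210 -> [132, 210]
  L3: h(132,210)=(132*31+210)%997=314 -> [314]
  root = 314 == target 314  ** MATCH **
Candidate D: set leaf[5] = 51 -> leaves = [50, 49, 76, 51, 74, 51, 97, 68]
  L0: [50, 49, 76, 51, 74, 51, 97, 68]
  L1: h(50,49)=(50*31+49)%997=602 h(76,51)=(76*31+51)%997=413 h(74,51)=(74*31+51)%997=351 h(97,68)=(97*31+68)%997=84 -> [602, 413, 351, 84]
  L2: h(602,413)=(602*31+413)%997=132 h(351,84)=(351*31+84)%997=995 -> [132, 995]
  L3: h(132,995)=(132*31+995)%997=102 -> [102]
  root = 102 != target 314
Candidate C produces the target root.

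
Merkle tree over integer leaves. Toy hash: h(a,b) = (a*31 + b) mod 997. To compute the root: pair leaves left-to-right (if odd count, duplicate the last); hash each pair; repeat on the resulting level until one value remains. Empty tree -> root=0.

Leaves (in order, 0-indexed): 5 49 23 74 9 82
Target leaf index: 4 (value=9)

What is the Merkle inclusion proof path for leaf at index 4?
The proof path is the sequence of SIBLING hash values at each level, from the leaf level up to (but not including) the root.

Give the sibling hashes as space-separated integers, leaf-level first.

Answer: 82 361 132

Derivation:
L0 (leaves): [5, 49, 23, 74, 9, 82], target index=4
L1: h(5,49)=(5*31+49)%997=204 [pair 0] h(23,74)=(23*31+74)%997=787 [pair 1] h(9,82)=(9*31+82)%997=361 [pair 2] -> [204, 787, 361]
  Sibling for proof at L0: 82
L2: h(204,787)=(204*31+787)%997=132 [pair 0] h(361,361)=(361*31+361)%997=585 [pair 1] -> [132, 585]
  Sibling for proof at L1: 361
L3: h(132,585)=(132*31+585)%997=689 [pair 0] -> [689]
  Sibling for proof at L2: 132
Root: 689
Proof path (sibling hashes from leaf to root): [82, 361, 132]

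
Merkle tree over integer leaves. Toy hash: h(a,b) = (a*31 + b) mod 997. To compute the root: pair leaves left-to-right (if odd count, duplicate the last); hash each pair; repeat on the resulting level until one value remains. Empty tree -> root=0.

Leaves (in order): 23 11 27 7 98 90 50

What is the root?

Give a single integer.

L0: [23, 11, 27, 7, 98, 90, 50]
L1: h(23,11)=(23*31+11)%997=724 h(27,7)=(27*31+7)%997=844 h(98,90)=(98*31+90)%997=137 h(50,50)=(50*31+50)%997=603 -> [724, 844, 137, 603]
L2: h(724,844)=(724*31+844)%997=357 h(137,603)=(137*31+603)%997=862 -> [357, 862]
L3: h(357,862)=(357*31+862)%997=962 -> [962]

Answer: 962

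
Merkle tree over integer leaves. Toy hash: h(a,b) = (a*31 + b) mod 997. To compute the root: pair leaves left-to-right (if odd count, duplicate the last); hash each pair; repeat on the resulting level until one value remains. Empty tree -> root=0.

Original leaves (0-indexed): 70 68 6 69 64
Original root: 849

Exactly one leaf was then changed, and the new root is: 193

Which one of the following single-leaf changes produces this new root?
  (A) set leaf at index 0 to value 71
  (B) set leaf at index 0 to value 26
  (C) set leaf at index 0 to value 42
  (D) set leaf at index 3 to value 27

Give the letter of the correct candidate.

Answer: C

Derivation:
Original leaves: [70, 68, 6, 69, 64]
Target new root: 193
Try each candidate change and compute the resulting root:
Candidate A: set leaf[0] = 71 -> leaves = [71, 68, 6, 69, 64]
  L0: [71, 68, 6, 69, 64]
  L1: h(71,68)=(71*31+68)%997=275 h(6,69)=(6*31+69)%997=255 h(64,64)=(64*31+64)%997=54 -> [275, 255, 54]
  L2: h(275,255)=(275*31+255)%997=804 h(54,54)=(54*31+54)%997=731 -> [804, 731]
  L3: h(804,731)=(804*31+731)%997=730 -> [730]
  root = 730 != target 193
Candidate B: set leaf[0] = 26 -> leaves = [26, 68, 6, 69, 64]
  L0: [26, 68, 6, 69, 64]
  L1: h(26,68)=(26*31+68)%997=874 h(6,69)=(6*31+69)%997=255 h(64,64)=(64*31+64)%997=54 -> [874, 255, 54]
  L2: h(874,255)=(874*31+255)%997=430 h(54,54)=(54*31+54)%997=731 -> [430, 731]
  L3: h(430,731)=(430*31+731)%997=103 -> [103]
  root = 103 != target 193
Candidate C: set leaf[0] = 42 -> leaves = [42, 68, 6, 69, 64]
  L0: [42, 68, 6, 69, 64]
  L1: h(42,68)=(42*31+68)%997=373 h(6,69)=(6*31+69)%997=255 h(64,64)=(64*31+64)%997=54 -> [373, 255, 54]
  L2: h(373,255)=(373*31+255)%997=851 h(54,54)=(54*31+54)%997=731 -> [851, 731]
  L3: h(851,731)=(851*31+731)%997=193 -> [193]
  root = 193 == target 193  ** MATCH **
Candidate D: set leaf[3] = 27 -> leaves = [70, 68, 6, 27, 64]
  L0: [70, 68, 6, 27, 64]
  L1: h(70,68)=(70*31+68)%997=244 h(6,27)=(6*31+27)%997=213 h(64,64)=(64*31+64)%997=54 -> [244, 213, 54]
  L2: h(244,213)=(244*31+213)%997=798 h(54,54)=(54*31+54)%997=731 -> [798, 731]
  L3: h(798,731)=(798*31+731)%997=544 -> [544]
  root = 544 != target 193
Candidate C produces the target root.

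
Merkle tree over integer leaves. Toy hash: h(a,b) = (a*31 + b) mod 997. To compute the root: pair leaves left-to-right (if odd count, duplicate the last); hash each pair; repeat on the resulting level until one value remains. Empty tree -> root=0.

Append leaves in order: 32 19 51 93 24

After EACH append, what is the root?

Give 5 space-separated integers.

Answer: 32 14 72 114 194

Derivation:
After append 32 (leaves=[32]):
  L0: [32]
  root=32
After append 19 (leaves=[32, 19]):
  L0: [32, 19]
  L1: h(32,19)=(32*31+19)%997=14 -> [14]
  root=14
After append 51 (leaves=[32, 19, 51]):
  L0: [32, 19, 51]
  L1: h(32,19)=(32*31+19)%997=14 h(51,51)=(51*31+51)%997=635 -> [14, 635]
  L2: h(14,635)=(14*31+635)%997=72 -> [72]
  root=72
After append 93 (leaves=[32, 19, 51, 93]):
  L0: [32, 19, 51, 93]
  L1: h(32,19)=(32*31+19)%997=14 h(51,93)=(51*31+93)%997=677 -> [14, 677]
  L2: h(14,677)=(14*31+677)%997=114 -> [114]
  root=114
After append 24 (leaves=[32, 19, 51, 93, 24]):
  L0: [32, 19, 51, 93, 24]
  L1: h(32,19)=(32*31+19)%997=14 h(51,93)=(51*31+93)%997=677 h(24,24)=(24*31+24)%997=768 -> [14, 677, 768]
  L2: h(14,677)=(14*31+677)%997=114 h(768,768)=(768*31+768)%997=648 -> [114, 648]
  L3: h(114,648)=(114*31+648)%997=194 -> [194]
  root=194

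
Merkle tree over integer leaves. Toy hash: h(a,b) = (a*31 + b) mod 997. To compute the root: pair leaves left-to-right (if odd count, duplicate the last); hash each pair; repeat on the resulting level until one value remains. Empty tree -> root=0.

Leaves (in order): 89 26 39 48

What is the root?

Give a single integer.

Answer: 853

Derivation:
L0: [89, 26, 39, 48]
L1: h(89,26)=(89*31+26)%997=791 h(39,48)=(39*31+48)%997=260 -> [791, 260]
L2: h(791,260)=(791*31+260)%997=853 -> [853]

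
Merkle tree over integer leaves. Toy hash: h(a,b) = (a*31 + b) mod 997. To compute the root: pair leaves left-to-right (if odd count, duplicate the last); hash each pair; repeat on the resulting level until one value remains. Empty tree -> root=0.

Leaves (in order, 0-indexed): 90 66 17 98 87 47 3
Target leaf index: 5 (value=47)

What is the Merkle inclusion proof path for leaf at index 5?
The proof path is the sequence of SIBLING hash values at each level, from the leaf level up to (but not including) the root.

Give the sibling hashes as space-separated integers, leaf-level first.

Answer: 87 96 428

Derivation:
L0 (leaves): [90, 66, 17, 98, 87, 47, 3], target index=5
L1: h(90,66)=(90*31+66)%997=862 [pair 0] h(17,98)=(17*31+98)%997=625 [pair 1] h(87,47)=(87*31+47)%997=750 [pair 2] h(3,3)=(3*31+3)%997=96 [pair 3] -> [862, 625, 750, 96]
  Sibling for proof at L0: 87
L2: h(862,625)=(862*31+625)%997=428 [pair 0] h(750,96)=(750*31+96)%997=415 [pair 1] -> [428, 415]
  Sibling for proof at L1: 96
L3: h(428,415)=(428*31+415)%997=722 [pair 0] -> [722]
  Sibling for proof at L2: 428
Root: 722
Proof path (sibling hashes from leaf to root): [87, 96, 428]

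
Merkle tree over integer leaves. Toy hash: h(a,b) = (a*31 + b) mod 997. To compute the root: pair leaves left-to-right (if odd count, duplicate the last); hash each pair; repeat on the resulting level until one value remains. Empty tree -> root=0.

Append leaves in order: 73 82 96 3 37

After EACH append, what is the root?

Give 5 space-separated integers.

After append 73 (leaves=[73]):
  L0: [73]
  root=73
After append 82 (leaves=[73, 82]):
  L0: [73, 82]
  L1: h(73,82)=(73*31+82)%997=351 -> [351]
  root=351
After append 96 (leaves=[73, 82, 96]):
  L0: [73, 82, 96]
  L1: h(73,82)=(73*31+82)%997=351 h(96,96)=(96*31+96)%997=81 -> [351, 81]
  L2: h(351,81)=(351*31+81)%997=992 -> [992]
  root=992
After append 3 (leaves=[73, 82, 96, 3]):
  L0: [73, 82, 96, 3]
  L1: h(73,82)=(73*31+82)%997=351 h(96,3)=(96*31+3)%997=985 -> [351, 985]
  L2: h(351,985)=(351*31+985)%997=899 -> [899]
  root=899
After append 37 (leaves=[73, 82, 96, 3, 37]):
  L0: [73, 82, 96, 3, 37]
  L1: h(73,82)=(73*31+82)%997=351 h(96,3)=(96*31+3)%997=985 h(37,37)=(37*31+37)%997=187 -> [351, 985, 187]
  L2: h(351,985)=(351*31+985)%997=899 h(187,187)=(187*31+187)%997=2 -> [899, 2]
  L3: h(899,2)=(899*31+2)%997=952 -> [952]
  root=952

Answer: 73 351 992 899 952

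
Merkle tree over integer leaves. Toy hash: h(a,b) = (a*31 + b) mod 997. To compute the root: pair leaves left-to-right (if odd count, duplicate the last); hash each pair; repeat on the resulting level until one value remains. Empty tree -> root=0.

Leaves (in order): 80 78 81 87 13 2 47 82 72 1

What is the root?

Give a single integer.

Answer: 572

Derivation:
L0: [80, 78, 81, 87, 13, 2, 47, 82, 72, 1]
L1: h(80,78)=(80*31+78)%997=564 h(81,87)=(81*31+87)%997=604 h(13,2)=(13*31+2)%997=405 h(47,82)=(47*31+82)%997=542 h(72,1)=(72*31+1)%997=239 -> [564, 604, 405, 542, 239]
L2: h(564,604)=(564*31+604)%997=142 h(405,542)=(405*31+542)%997=136 h(239,239)=(239*31+239)%997=669 -> [142, 136, 669]
L3: h(142,136)=(142*31+136)%997=550 h(669,669)=(669*31+669)%997=471 -> [550, 471]
L4: h(550,471)=(550*31+471)%997=572 -> [572]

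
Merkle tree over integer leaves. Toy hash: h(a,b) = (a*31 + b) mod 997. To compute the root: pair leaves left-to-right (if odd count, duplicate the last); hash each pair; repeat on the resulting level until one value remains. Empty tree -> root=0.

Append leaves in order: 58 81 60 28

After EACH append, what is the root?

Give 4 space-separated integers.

After append 58 (leaves=[58]):
  L0: [58]
  root=58
After append 81 (leaves=[58, 81]):
  L0: [58, 81]
  L1: h(58,81)=(58*31+81)%997=882 -> [882]
  root=882
After append 60 (leaves=[58, 81, 60]):
  L0: [58, 81, 60]
  L1: h(58,81)=(58*31+81)%997=882 h(60,60)=(60*31+60)%997=923 -> [882, 923]
  L2: h(882,923)=(882*31+923)%997=349 -> [349]
  root=349
After append 28 (leaves=[58, 81, 60, 28]):
  L0: [58, 81, 60, 28]
  L1: h(58,81)=(58*31+81)%997=882 h(60,28)=(60*31+28)%997=891 -> [882, 891]
  L2: h(882,891)=(882*31+891)%997=317 -> [317]
  root=317

Answer: 58 882 349 317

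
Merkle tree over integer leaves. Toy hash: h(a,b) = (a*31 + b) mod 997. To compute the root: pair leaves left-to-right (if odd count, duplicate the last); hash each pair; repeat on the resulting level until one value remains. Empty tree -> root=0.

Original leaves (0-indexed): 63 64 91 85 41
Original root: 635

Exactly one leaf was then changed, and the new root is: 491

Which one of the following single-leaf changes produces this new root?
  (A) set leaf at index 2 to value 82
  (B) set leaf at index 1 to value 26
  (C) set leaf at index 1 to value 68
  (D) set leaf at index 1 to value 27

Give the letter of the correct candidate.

Answer: C

Derivation:
Original leaves: [63, 64, 91, 85, 41]
Target new root: 491
Try each candidate change and compute the resulting root:
Candidate A: set leaf[2] = 82 -> leaves = [63, 64, 82, 85, 41]
  L0: [63, 64, 82, 85, 41]
  L1: h(63,64)=(63*31+64)%997=23 h(82,85)=(82*31+85)%997=633 h(41,41)=(41*31+41)%997=315 -> [23, 633, 315]
  L2: h(23,633)=(23*31+633)%997=349 h(315,315)=(315*31+315)%997=110 -> [349, 110]
  L3: h(349,110)=(349*31+110)%997=959 -> [959]
  root = 959 != target 491
Candidate B: set leaf[1] = 26 -> leaves = [63, 26, 91, 85, 41]
  L0: [63, 26, 91, 85, 41]
  L1: h(63,26)=(63*31+26)%997=982 h(91,85)=(91*31+85)%997=912 h(41,41)=(41*31+41)%997=315 -> [982, 912, 315]
  L2: h(982,912)=(982*31+912)%997=447 h(315,315)=(315*31+315)%997=110 -> [447, 110]
  L3: h(447,110)=(447*31+110)%997=9 -> [9]
  root = 9 != target 491
Candidate C: set leaf[1] = 68 -> leaves = [63, 68, 91, 85, 41]
  L0: [63, 68, 91, 85, 41]
  L1: h(63,68)=(63*31+68)%997=27 h(91,85)=(91*31+85)%997=912 h(41,41)=(41*31+41)%997=315 -> [27, 912, 315]
  L2: h(27,912)=(27*31+912)%997=752 h(315,315)=(315*31+315)%997=110 -> [752, 110]
  L3: h(752,110)=(752*31+110)%997=491 -> [491]
  root = 491 == target 491  ** MATCH **
Candidate D: set leaf[1] = 27 -> leaves = [63, 27, 91, 85, 41]
  L0: [63, 27, 91, 85, 41]
  L1: h(63,27)=(63*31+27)%997=983 h(91,85)=(91*31+85)%997=912 h(41,41)=(41*31+41)%997=315 -> [983, 912, 315]
  L2: h(983,912)=(983*31+912)%997=478 h(315,315)=(315*31+315)%997=110 -> [478, 110]
  L3: h(478,110)=(478*31+110)%997=970 -> [970]
  root = 970 != target 491
Candidate C produces the target root.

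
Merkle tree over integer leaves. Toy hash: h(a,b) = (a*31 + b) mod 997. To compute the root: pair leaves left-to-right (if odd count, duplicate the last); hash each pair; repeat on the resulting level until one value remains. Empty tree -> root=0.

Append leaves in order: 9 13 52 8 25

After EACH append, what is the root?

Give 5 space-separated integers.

After append 9 (leaves=[9]):
  L0: [9]
  root=9
After append 13 (leaves=[9, 13]):
  L0: [9, 13]
  L1: h(9,13)=(9*31+13)%997=292 -> [292]
  root=292
After append 52 (leaves=[9, 13, 52]):
  L0: [9, 13, 52]
  L1: h(9,13)=(9*31+13)%997=292 h(52,52)=(52*31+52)%997=667 -> [292, 667]
  L2: h(292,667)=(292*31+667)%997=746 -> [746]
  root=746
After append 8 (leaves=[9, 13, 52, 8]):
  L0: [9, 13, 52, 8]
  L1: h(9,13)=(9*31+13)%997=292 h(52,8)=(52*31+8)%997=623 -> [292, 623]
  L2: h(292,623)=(292*31+623)%997=702 -> [702]
  root=702
After append 25 (leaves=[9, 13, 52, 8, 25]):
  L0: [9, 13, 52, 8, 25]
  L1: h(9,13)=(9*31+13)%997=292 h(52,8)=(52*31+8)%997=623 h(25,25)=(25*31+25)%997=800 -> [292, 623, 800]
  L2: h(292,623)=(292*31+623)%997=702 h(800,800)=(800*31+800)%997=675 -> [702, 675]
  L3: h(702,675)=(702*31+675)%997=503 -> [503]
  root=503

Answer: 9 292 746 702 503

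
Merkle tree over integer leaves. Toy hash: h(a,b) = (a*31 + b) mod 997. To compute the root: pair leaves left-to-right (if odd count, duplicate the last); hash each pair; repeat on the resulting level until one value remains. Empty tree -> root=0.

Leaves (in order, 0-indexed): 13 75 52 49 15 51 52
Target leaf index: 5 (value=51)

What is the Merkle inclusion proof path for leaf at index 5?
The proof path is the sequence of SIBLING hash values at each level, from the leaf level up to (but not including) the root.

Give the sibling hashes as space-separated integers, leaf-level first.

Answer: 15 667 527

Derivation:
L0 (leaves): [13, 75, 52, 49, 15, 51, 52], target index=5
L1: h(13,75)=(13*31+75)%997=478 [pair 0] h(52,49)=(52*31+49)%997=664 [pair 1] h(15,51)=(15*31+51)%997=516 [pair 2] h(52,52)=(52*31+52)%997=667 [pair 3] -> [478, 664, 516, 667]
  Sibling for proof at L0: 15
L2: h(478,664)=(478*31+664)%997=527 [pair 0] h(516,667)=(516*31+667)%997=711 [pair 1] -> [527, 711]
  Sibling for proof at L1: 667
L3: h(527,711)=(527*31+711)%997=99 [pair 0] -> [99]
  Sibling for proof at L2: 527
Root: 99
Proof path (sibling hashes from leaf to root): [15, 667, 527]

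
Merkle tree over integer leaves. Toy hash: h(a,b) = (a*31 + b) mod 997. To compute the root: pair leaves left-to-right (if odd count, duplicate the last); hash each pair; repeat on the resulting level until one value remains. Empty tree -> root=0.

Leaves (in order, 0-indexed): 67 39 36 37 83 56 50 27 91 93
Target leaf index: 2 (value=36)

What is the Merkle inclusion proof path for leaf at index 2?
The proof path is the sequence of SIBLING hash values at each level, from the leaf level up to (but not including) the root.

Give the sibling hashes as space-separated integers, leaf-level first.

Answer: 37 122 325 912

Derivation:
L0 (leaves): [67, 39, 36, 37, 83, 56, 50, 27, 91, 93], target index=2
L1: h(67,39)=(67*31+39)%997=122 [pair 0] h(36,37)=(36*31+37)%997=156 [pair 1] h(83,56)=(83*31+56)%997=635 [pair 2] h(50,27)=(50*31+27)%997=580 [pair 3] h(91,93)=(91*31+93)%997=920 [pair 4] -> [122, 156, 635, 580, 920]
  Sibling for proof at L0: 37
L2: h(122,156)=(122*31+156)%997=947 [pair 0] h(635,580)=(635*31+580)%997=325 [pair 1] h(920,920)=(920*31+920)%997=527 [pair 2] -> [947, 325, 527]
  Sibling for proof at L1: 122
L3: h(947,325)=(947*31+325)%997=769 [pair 0] h(527,527)=(527*31+527)%997=912 [pair 1] -> [769, 912]
  Sibling for proof at L2: 325
L4: h(769,912)=(769*31+912)%997=823 [pair 0] -> [823]
  Sibling for proof at L3: 912
Root: 823
Proof path (sibling hashes from leaf to root): [37, 122, 325, 912]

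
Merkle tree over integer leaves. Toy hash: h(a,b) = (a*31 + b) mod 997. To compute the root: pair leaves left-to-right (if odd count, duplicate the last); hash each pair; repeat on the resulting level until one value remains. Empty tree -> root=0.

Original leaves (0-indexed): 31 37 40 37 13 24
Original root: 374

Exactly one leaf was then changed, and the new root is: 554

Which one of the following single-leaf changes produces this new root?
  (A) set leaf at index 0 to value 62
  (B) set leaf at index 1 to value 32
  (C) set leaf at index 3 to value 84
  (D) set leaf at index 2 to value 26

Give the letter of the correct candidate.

Answer: B

Derivation:
Original leaves: [31, 37, 40, 37, 13, 24]
Target new root: 554
Try each candidate change and compute the resulting root:
Candidate A: set leaf[0] = 62 -> leaves = [62, 37, 40, 37, 13, 24]
  L0: [62, 37, 40, 37, 13, 24]
  L1: h(62,37)=(62*31+37)%997=962 h(40,37)=(40*31+37)%997=280 h(13,24)=(13*31+24)%997=427 -> [962, 280, 427]
  L2: h(962,280)=(962*31+280)%997=192 h(427,427)=(427*31+427)%997=703 -> [192, 703]
  L3: h(192,703)=(192*31+703)%997=673 -> [673]
  root = 673 != target 554
Candidate B: set leaf[1] = 32 -> leaves = [31, 32, 40, 37, 13, 24]
  L0: [31, 32, 40, 37, 13, 24]
  L1: h(31,32)=(31*31+32)%997=993 h(40,37)=(40*31+37)%997=280 h(13,24)=(13*31+24)%997=427 -> [993, 280, 427]
  L2: h(993,280)=(993*31+280)%997=156 h(427,427)=(427*31+427)%997=703 -> [156, 703]
  L3: h(156,703)=(156*31+703)%997=554 -> [554]
  root = 554 == target 554  ** MATCH **
Candidate C: set leaf[3] = 84 -> leaves = [31, 37, 40, 84, 13, 24]
  L0: [31, 37, 40, 84, 13, 24]
  L1: h(31,37)=(31*31+37)%997=1 h(40,84)=(40*31+84)%997=327 h(13,24)=(13*31+24)%997=427 -> [1, 327, 427]
  L2: h(1,327)=(1*31+327)%997=358 h(427,427)=(427*31+427)%997=703 -> [358, 703]
  L3: h(358,703)=(358*31+703)%997=834 -> [834]
  root = 834 != target 554
Candidate D: set leaf[2] = 26 -> leaves = [31, 37, 26, 37, 13, 24]
  L0: [31, 37, 26, 37, 13, 24]
  L1: h(31,37)=(31*31+37)%997=1 h(26,37)=(26*31+37)%997=843 h(13,24)=(13*31+24)%997=427 -> [1, 843, 427]
  L2: h(1,843)=(1*31+843)%997=874 h(427,427)=(427*31+427)%997=703 -> [874, 703]
  L3: h(874,703)=(874*31+703)%997=878 -> [878]
  root = 878 != target 554
Candidate B produces the target root.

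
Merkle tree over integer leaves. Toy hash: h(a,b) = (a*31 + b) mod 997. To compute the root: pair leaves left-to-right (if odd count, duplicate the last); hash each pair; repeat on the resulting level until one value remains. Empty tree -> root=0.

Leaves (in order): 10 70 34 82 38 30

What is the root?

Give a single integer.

Answer: 372

Derivation:
L0: [10, 70, 34, 82, 38, 30]
L1: h(10,70)=(10*31+70)%997=380 h(34,82)=(34*31+82)%997=139 h(38,30)=(38*31+30)%997=211 -> [380, 139, 211]
L2: h(380,139)=(380*31+139)%997=952 h(211,211)=(211*31+211)%997=770 -> [952, 770]
L3: h(952,770)=(952*31+770)%997=372 -> [372]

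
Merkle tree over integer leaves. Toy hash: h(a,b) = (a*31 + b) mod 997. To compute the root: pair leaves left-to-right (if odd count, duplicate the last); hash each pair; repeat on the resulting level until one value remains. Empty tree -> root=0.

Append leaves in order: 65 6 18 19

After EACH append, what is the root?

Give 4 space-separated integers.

Answer: 65 27 416 417

Derivation:
After append 65 (leaves=[65]):
  L0: [65]
  root=65
After append 6 (leaves=[65, 6]):
  L0: [65, 6]
  L1: h(65,6)=(65*31+6)%997=27 -> [27]
  root=27
After append 18 (leaves=[65, 6, 18]):
  L0: [65, 6, 18]
  L1: h(65,6)=(65*31+6)%997=27 h(18,18)=(18*31+18)%997=576 -> [27, 576]
  L2: h(27,576)=(27*31+576)%997=416 -> [416]
  root=416
After append 19 (leaves=[65, 6, 18, 19]):
  L0: [65, 6, 18, 19]
  L1: h(65,6)=(65*31+6)%997=27 h(18,19)=(18*31+19)%997=577 -> [27, 577]
  L2: h(27,577)=(27*31+577)%997=417 -> [417]
  root=417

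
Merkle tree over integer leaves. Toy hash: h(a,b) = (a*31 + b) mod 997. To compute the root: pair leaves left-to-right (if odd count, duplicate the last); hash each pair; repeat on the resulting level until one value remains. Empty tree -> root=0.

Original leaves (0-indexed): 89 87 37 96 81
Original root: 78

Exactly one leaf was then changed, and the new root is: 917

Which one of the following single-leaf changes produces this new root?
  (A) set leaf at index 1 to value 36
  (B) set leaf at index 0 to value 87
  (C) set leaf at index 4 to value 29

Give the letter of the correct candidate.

Original leaves: [89, 87, 37, 96, 81]
Target new root: 917
Try each candidate change and compute the resulting root:
Candidate A: set leaf[1] = 36 -> leaves = [89, 36, 37, 96, 81]
  L0: [89, 36, 37, 96, 81]
  L1: h(89,36)=(89*31+36)%997=801 h(37,96)=(37*31+96)%997=246 h(81,81)=(81*31+81)%997=598 -> [801, 246, 598]
  L2: h(801,246)=(801*31+246)%997=152 h(598,598)=(598*31+598)%997=193 -> [152, 193]
  L3: h(152,193)=(152*31+193)%997=917 -> [917]
  root = 917 == target 917  ** MATCH **
Candidate B: set leaf[0] = 87 -> leaves = [87, 87, 37, 96, 81]
  L0: [87, 87, 37, 96, 81]
  L1: h(87,87)=(87*31+87)%997=790 h(37,96)=(37*31+96)%997=246 h(81,81)=(81*31+81)%997=598 -> [790, 246, 598]
  L2: h(790,246)=(790*31+246)%997=808 h(598,598)=(598*31+598)%997=193 -> [808, 193]
  L3: h(808,193)=(808*31+193)%997=316 -> [316]
  root = 316 != target 917
Candidate C: set leaf[4] = 29 -> leaves = [89, 87, 37, 96, 29]
  L0: [89, 87, 37, 96, 29]
  L1: h(89,87)=(89*31+87)%997=852 h(37,96)=(37*31+96)%997=246 h(29,29)=(29*31+29)%997=928 -> [852, 246, 928]
  L2: h(852,246)=(852*31+246)%997=736 h(928,928)=(928*31+928)%997=783 -> [736, 783]
  L3: h(736,783)=(736*31+783)%997=668 -> [668]
  root = 668 != target 917
Candidate A produces the target root.

Answer: A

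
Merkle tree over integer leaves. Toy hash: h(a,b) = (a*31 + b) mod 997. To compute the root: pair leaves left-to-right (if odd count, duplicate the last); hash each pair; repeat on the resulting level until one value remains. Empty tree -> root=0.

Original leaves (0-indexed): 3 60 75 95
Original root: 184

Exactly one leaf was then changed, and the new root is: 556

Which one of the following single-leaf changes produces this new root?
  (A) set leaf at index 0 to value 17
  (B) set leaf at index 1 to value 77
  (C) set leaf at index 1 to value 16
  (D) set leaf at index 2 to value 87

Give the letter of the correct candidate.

Answer: D

Derivation:
Original leaves: [3, 60, 75, 95]
Target new root: 556
Try each candidate change and compute the resulting root:
Candidate A: set leaf[0] = 17 -> leaves = [17, 60, 75, 95]
  L0: [17, 60, 75, 95]
  L1: h(17,60)=(17*31+60)%997=587 h(75,95)=(75*31+95)%997=426 -> [587, 426]
  L2: h(587,426)=(587*31+426)%997=677 -> [677]
  root = 677 != target 556
Candidate B: set leaf[1] = 77 -> leaves = [3, 77, 75, 95]
  L0: [3, 77, 75, 95]
  L1: h(3,77)=(3*31+77)%997=170 h(75,95)=(75*31+95)%997=426 -> [170, 426]
  L2: h(170,426)=(170*31+426)%997=711 -> [711]
  root = 711 != target 556
Candidate C: set leaf[1] = 16 -> leaves = [3, 16, 75, 95]
  L0: [3, 16, 75, 95]
  L1: h(3,16)=(3*31+16)%997=109 h(75,95)=(75*31+95)%997=426 -> [109, 426]
  L2: h(109,426)=(109*31+426)%997=814 -> [814]
  root = 814 != target 556
Candidate D: set leaf[2] = 87 -> leaves = [3, 60, 87, 95]
  L0: [3, 60, 87, 95]
  L1: h(3,60)=(3*31+60)%997=153 h(87,95)=(87*31+95)%997=798 -> [153, 798]
  L2: h(153,798)=(153*31+798)%997=556 -> [556]
  root = 556 == target 556  ** MATCH **
Candidate D produces the target root.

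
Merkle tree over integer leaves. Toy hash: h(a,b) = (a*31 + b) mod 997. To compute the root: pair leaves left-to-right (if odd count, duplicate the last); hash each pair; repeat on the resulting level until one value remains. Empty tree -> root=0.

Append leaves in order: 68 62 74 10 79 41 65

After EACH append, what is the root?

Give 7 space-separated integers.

Answer: 68 176 845 781 422 203 790

Derivation:
After append 68 (leaves=[68]):
  L0: [68]
  root=68
After append 62 (leaves=[68, 62]):
  L0: [68, 62]
  L1: h(68,62)=(68*31+62)%997=176 -> [176]
  root=176
After append 74 (leaves=[68, 62, 74]):
  L0: [68, 62, 74]
  L1: h(68,62)=(68*31+62)%997=176 h(74,74)=(74*31+74)%997=374 -> [176, 374]
  L2: h(176,374)=(176*31+374)%997=845 -> [845]
  root=845
After append 10 (leaves=[68, 62, 74, 10]):
  L0: [68, 62, 74, 10]
  L1: h(68,62)=(68*31+62)%997=176 h(74,10)=(74*31+10)%997=310 -> [176, 310]
  L2: h(176,310)=(176*31+310)%997=781 -> [781]
  root=781
After append 79 (leaves=[68, 62, 74, 10, 79]):
  L0: [68, 62, 74, 10, 79]
  L1: h(68,62)=(68*31+62)%997=176 h(74,10)=(74*31+10)%997=310 h(79,79)=(79*31+79)%997=534 -> [176, 310, 534]
  L2: h(176,310)=(176*31+310)%997=781 h(534,534)=(534*31+534)%997=139 -> [781, 139]
  L3: h(781,139)=(781*31+139)%997=422 -> [422]
  root=422
After append 41 (leaves=[68, 62, 74, 10, 79, 41]):
  L0: [68, 62, 74, 10, 79, 41]
  L1: h(68,62)=(68*31+62)%997=176 h(74,10)=(74*31+10)%997=310 h(79,41)=(79*31+41)%997=496 -> [176, 310, 496]
  L2: h(176,310)=(176*31+310)%997=781 h(496,496)=(496*31+496)%997=917 -> [781, 917]
  L3: h(781,917)=(781*31+917)%997=203 -> [203]
  root=203
After append 65 (leaves=[68, 62, 74, 10, 79, 41, 65]):
  L0: [68, 62, 74, 10, 79, 41, 65]
  L1: h(68,62)=(68*31+62)%997=176 h(74,10)=(74*31+10)%997=310 h(79,41)=(79*31+41)%997=496 h(65,65)=(65*31+65)%997=86 -> [176, 310, 496, 86]
  L2: h(176,310)=(176*31+310)%997=781 h(496,86)=(496*31+86)%997=507 -> [781, 507]
  L3: h(781,507)=(781*31+507)%997=790 -> [790]
  root=790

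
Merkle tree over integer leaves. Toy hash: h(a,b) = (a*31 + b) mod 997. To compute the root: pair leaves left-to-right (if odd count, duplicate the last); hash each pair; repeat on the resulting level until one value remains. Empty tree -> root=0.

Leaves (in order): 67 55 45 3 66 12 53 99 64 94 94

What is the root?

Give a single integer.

L0: [67, 55, 45, 3, 66, 12, 53, 99, 64, 94, 94]
L1: h(67,55)=(67*31+55)%997=138 h(45,3)=(45*31+3)%997=401 h(66,12)=(66*31+12)%997=64 h(53,99)=(53*31+99)%997=745 h(64,94)=(64*31+94)%997=84 h(94,94)=(94*31+94)%997=17 -> [138, 401, 64, 745, 84, 17]
L2: h(138,401)=(138*31+401)%997=691 h(64,745)=(64*31+745)%997=735 h(84,17)=(84*31+17)%997=627 -> [691, 735, 627]
L3: h(691,735)=(691*31+735)%997=222 h(627,627)=(627*31+627)%997=124 -> [222, 124]
L4: h(222,124)=(222*31+124)%997=27 -> [27]

Answer: 27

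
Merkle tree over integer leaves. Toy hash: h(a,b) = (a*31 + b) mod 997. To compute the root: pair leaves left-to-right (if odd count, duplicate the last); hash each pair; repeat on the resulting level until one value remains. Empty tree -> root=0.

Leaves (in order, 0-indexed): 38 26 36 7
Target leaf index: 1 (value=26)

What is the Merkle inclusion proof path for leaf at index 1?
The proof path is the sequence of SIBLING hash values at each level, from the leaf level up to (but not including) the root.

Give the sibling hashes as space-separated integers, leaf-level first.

Answer: 38 126

Derivation:
L0 (leaves): [38, 26, 36, 7], target index=1
L1: h(38,26)=(38*31+26)%997=207 [pair 0] h(36,7)=(36*31+7)%997=126 [pair 1] -> [207, 126]
  Sibling for proof at L0: 38
L2: h(207,126)=(207*31+126)%997=561 [pair 0] -> [561]
  Sibling for proof at L1: 126
Root: 561
Proof path (sibling hashes from leaf to root): [38, 126]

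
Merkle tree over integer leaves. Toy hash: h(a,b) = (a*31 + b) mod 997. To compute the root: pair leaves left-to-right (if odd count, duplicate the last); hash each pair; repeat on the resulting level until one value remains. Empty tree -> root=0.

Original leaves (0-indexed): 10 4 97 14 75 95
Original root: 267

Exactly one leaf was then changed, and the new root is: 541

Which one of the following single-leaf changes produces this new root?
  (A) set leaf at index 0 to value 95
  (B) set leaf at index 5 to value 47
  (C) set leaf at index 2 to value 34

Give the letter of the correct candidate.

Answer: C

Derivation:
Original leaves: [10, 4, 97, 14, 75, 95]
Target new root: 541
Try each candidate change and compute the resulting root:
Candidate A: set leaf[0] = 95 -> leaves = [95, 4, 97, 14, 75, 95]
  L0: [95, 4, 97, 14, 75, 95]
  L1: h(95,4)=(95*31+4)%997=955 h(97,14)=(97*31+14)%997=30 h(75,95)=(75*31+95)%997=426 -> [955, 30, 426]
  L2: h(955,30)=(955*31+30)%997=722 h(426,426)=(426*31+426)%997=671 -> [722, 671]
  L3: h(722,671)=(722*31+671)%997=122 -> [122]
  root = 122 != target 541
Candidate B: set leaf[5] = 47 -> leaves = [10, 4, 97, 14, 75, 47]
  L0: [10, 4, 97, 14, 75, 47]
  L1: h(10,4)=(10*31+4)%997=314 h(97,14)=(97*31+14)%997=30 h(75,47)=(75*31+47)%997=378 -> [314, 30, 378]
  L2: h(314,30)=(314*31+30)%997=791 h(378,378)=(378*31+378)%997=132 -> [791, 132]
  L3: h(791,132)=(791*31+132)%997=725 -> [725]
  root = 725 != target 541
Candidate C: set leaf[2] = 34 -> leaves = [10, 4, 34, 14, 75, 95]
  L0: [10, 4, 34, 14, 75, 95]
  L1: h(10,4)=(10*31+4)%997=314 h(34,14)=(34*31+14)%997=71 h(75,95)=(75*31+95)%997=426 -> [314, 71, 426]
  L2: h(314,71)=(314*31+71)%997=832 h(426,426)=(426*31+426)%997=671 -> [832, 671]
  L3: h(832,671)=(832*31+671)%997=541 -> [541]
  root = 541 == target 541  ** MATCH **
Candidate C produces the target root.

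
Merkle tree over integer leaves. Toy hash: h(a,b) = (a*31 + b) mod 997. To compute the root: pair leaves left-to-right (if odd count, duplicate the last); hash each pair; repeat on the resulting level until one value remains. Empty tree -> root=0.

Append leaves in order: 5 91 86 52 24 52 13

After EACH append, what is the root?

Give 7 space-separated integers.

After append 5 (leaves=[5]):
  L0: [5]
  root=5
After append 91 (leaves=[5, 91]):
  L0: [5, 91]
  L1: h(5,91)=(5*31+91)%997=246 -> [246]
  root=246
After append 86 (leaves=[5, 91, 86]):
  L0: [5, 91, 86]
  L1: h(5,91)=(5*31+91)%997=246 h(86,86)=(86*31+86)%997=758 -> [246, 758]
  L2: h(246,758)=(246*31+758)%997=408 -> [408]
  root=408
After append 52 (leaves=[5, 91, 86, 52]):
  L0: [5, 91, 86, 52]
  L1: h(5,91)=(5*31+91)%997=246 h(86,52)=(86*31+52)%997=724 -> [246, 724]
  L2: h(246,724)=(246*31+724)%997=374 -> [374]
  root=374
After append 24 (leaves=[5, 91, 86, 52, 24]):
  L0: [5, 91, 86, 52, 24]
  L1: h(5,91)=(5*31+91)%997=246 h(86,52)=(86*31+52)%997=724 h(24,24)=(24*31+24)%997=768 -> [246, 724, 768]
  L2: h(246,724)=(246*31+724)%997=374 h(768,768)=(768*31+768)%997=648 -> [374, 648]
  L3: h(374,648)=(374*31+648)%997=278 -> [278]
  root=278
After append 52 (leaves=[5, 91, 86, 52, 24, 52]):
  L0: [5, 91, 86, 52, 24, 52]
  L1: h(5,91)=(5*31+91)%997=246 h(86,52)=(86*31+52)%997=724 h(24,52)=(24*31+52)%997=796 -> [246, 724, 796]
  L2: h(246,724)=(246*31+724)%997=374 h(796,796)=(796*31+796)%997=547 -> [374, 547]
  L3: h(374,547)=(374*31+547)%997=177 -> [177]
  root=177
After append 13 (leaves=[5, 91, 86, 52, 24, 52, 13]):
  L0: [5, 91, 86, 52, 24, 52, 13]
  L1: h(5,91)=(5*31+91)%997=246 h(86,52)=(86*31+52)%997=724 h(24,52)=(24*31+52)%997=796 h(13,13)=(13*31+13)%997=416 -> [246, 724, 796, 416]
  L2: h(246,724)=(246*31+724)%997=374 h(796,416)=(796*31+416)%997=167 -> [374, 167]
  L3: h(374,167)=(374*31+167)%997=794 -> [794]
  root=794

Answer: 5 246 408 374 278 177 794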